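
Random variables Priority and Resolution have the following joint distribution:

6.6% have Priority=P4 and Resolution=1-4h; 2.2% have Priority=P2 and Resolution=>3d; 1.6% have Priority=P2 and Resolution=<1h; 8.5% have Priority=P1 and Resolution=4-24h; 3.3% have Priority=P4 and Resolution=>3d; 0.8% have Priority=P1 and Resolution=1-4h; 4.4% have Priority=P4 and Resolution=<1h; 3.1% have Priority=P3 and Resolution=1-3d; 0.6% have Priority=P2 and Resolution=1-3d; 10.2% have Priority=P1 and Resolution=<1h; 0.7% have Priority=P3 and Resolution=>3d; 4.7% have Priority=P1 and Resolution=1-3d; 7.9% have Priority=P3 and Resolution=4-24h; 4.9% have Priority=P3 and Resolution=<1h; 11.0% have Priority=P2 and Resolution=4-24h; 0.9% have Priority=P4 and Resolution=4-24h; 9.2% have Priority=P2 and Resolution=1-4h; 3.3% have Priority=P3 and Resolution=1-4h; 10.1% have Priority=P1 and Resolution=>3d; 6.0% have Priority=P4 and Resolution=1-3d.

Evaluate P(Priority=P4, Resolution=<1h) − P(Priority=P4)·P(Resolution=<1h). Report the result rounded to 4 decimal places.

-0.0007

P(Priority=P4) = 0.044 + 0.066 + 0.009 + 0.060 + 0.033 = 0.212.
P(Resolution=<1h) = 0.102 + 0.016 + 0.049 + 0.044 = 0.211.
P(Priority=P4, Resolution=<1h) − P(Priority=P4)P(Resolution=<1h) = 0.044 − 0.212×0.211 = -0.0007.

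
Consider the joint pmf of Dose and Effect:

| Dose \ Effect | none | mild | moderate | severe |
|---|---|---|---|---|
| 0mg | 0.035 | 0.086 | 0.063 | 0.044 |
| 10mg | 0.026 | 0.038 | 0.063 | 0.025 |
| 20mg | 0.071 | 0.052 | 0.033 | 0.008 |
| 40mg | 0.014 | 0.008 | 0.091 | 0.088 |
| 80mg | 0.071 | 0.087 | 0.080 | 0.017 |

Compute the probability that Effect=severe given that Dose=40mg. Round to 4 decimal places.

0.4378

P(Dose=40mg) = 0.014 + 0.008 + 0.091 + 0.088 = 0.201.
P(Effect=severe | Dose=40mg) = 0.088/0.201 = 0.4378.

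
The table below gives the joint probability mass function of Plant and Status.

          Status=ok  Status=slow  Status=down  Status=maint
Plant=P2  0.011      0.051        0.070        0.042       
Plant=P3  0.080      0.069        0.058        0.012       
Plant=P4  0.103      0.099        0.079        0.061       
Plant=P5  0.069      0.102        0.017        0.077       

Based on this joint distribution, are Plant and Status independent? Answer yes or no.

no

P(Plant=P5) = 0.265 and P(Status=down) = 0.224, so their product is 0.05936, but P(Plant=P5, Status=down) = 0.017. Since these differ, Plant and Status are not independent.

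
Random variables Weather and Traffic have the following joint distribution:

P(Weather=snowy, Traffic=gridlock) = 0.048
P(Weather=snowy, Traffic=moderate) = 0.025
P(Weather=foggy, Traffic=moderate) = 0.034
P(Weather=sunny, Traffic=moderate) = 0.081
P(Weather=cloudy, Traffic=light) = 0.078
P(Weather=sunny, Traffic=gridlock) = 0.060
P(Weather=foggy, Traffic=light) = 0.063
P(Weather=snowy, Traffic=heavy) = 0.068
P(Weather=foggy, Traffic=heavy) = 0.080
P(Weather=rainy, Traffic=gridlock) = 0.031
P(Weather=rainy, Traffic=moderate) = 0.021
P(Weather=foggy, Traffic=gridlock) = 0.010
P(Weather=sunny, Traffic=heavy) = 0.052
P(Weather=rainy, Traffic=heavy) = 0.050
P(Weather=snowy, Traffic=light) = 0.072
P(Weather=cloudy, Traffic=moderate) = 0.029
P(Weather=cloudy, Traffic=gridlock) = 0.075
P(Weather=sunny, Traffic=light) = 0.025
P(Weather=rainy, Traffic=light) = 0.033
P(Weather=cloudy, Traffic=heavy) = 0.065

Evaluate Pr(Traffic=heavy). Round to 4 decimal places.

P(Traffic=heavy) = 0.052 + 0.065 + 0.050 + 0.068 + 0.080 = 0.315.

0.3150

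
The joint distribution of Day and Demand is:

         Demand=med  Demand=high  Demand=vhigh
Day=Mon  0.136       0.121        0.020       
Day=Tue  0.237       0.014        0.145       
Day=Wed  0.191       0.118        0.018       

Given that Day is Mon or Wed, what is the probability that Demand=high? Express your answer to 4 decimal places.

0.3957

P(Day=Mon) = 0.136 + 0.121 + 0.020 = 0.277.
P(Day=Wed) = 0.191 + 0.118 + 0.018 = 0.327.
P(Day ∈ {Mon, Wed}) = 0.277 + 0.327 = 0.604; P(Demand=high, Day ∈ {Mon, Wed}) = 0.121 + 0.118 = 0.239.
P(Demand=high | Day ∈ {Mon, Wed}) = 0.239/0.604 = 0.3957.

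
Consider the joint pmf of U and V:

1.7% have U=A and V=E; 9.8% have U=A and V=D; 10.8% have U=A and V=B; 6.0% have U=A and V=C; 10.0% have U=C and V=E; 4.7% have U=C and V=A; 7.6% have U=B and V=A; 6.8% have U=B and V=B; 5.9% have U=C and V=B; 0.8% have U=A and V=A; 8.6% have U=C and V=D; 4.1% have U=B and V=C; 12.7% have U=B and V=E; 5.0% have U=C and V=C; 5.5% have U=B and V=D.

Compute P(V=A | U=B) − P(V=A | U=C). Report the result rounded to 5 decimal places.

P(U=B) = 0.076 + 0.068 + 0.041 + 0.055 + 0.127 = 0.367; P(V=A | U=B) = 0.076/0.367 = 0.207084.
P(U=C) = 0.047 + 0.059 + 0.050 + 0.086 + 0.100 = 0.342; P(V=A | U=C) = 0.047/0.342 = 0.137427.
Difference = 0.06966.

0.06966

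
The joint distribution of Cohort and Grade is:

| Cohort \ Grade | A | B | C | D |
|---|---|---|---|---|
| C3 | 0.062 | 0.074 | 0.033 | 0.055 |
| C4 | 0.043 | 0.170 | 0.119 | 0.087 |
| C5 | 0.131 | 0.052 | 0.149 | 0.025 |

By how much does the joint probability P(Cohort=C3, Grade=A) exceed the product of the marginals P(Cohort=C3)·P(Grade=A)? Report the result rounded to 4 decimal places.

P(Cohort=C3) = 0.062 + 0.074 + 0.033 + 0.055 = 0.224.
P(Grade=A) = 0.062 + 0.043 + 0.131 = 0.236.
P(Cohort=C3, Grade=A) − P(Cohort=C3)P(Grade=A) = 0.062 − 0.224×0.236 = 0.0091.

0.0091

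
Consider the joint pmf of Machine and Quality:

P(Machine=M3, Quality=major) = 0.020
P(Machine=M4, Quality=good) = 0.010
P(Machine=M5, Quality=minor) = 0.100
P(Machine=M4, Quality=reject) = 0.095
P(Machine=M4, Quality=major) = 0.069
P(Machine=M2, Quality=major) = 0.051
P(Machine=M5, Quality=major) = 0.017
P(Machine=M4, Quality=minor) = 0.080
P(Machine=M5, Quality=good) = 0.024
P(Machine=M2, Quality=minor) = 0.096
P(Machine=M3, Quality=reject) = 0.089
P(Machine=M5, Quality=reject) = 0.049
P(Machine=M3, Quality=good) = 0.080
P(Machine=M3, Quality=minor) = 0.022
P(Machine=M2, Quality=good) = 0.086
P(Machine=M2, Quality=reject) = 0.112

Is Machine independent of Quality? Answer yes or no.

no

P(Machine=M5) = 0.190 and P(Quality=minor) = 0.298, so their product is 0.05662, but P(Machine=M5, Quality=minor) = 0.100. Since these differ, Machine and Quality are not independent.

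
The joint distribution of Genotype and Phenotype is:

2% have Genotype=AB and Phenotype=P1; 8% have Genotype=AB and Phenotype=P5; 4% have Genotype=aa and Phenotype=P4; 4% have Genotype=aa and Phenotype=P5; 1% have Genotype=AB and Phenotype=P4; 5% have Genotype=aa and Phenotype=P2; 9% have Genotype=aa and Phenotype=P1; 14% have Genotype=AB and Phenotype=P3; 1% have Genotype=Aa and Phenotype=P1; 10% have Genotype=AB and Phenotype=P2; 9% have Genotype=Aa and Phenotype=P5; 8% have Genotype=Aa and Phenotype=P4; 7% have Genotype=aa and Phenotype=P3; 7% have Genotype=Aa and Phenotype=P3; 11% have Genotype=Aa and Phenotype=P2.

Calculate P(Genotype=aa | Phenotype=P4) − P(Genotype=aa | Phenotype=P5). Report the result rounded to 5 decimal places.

0.11722

P(Phenotype=P4) = 0.08 + 0.04 + 0.01 = 0.13; P(Genotype=aa | Phenotype=P4) = 0.04/0.13 = 0.307692.
P(Phenotype=P5) = 0.09 + 0.04 + 0.08 = 0.21; P(Genotype=aa | Phenotype=P5) = 0.04/0.21 = 0.190476.
Difference = 0.11722.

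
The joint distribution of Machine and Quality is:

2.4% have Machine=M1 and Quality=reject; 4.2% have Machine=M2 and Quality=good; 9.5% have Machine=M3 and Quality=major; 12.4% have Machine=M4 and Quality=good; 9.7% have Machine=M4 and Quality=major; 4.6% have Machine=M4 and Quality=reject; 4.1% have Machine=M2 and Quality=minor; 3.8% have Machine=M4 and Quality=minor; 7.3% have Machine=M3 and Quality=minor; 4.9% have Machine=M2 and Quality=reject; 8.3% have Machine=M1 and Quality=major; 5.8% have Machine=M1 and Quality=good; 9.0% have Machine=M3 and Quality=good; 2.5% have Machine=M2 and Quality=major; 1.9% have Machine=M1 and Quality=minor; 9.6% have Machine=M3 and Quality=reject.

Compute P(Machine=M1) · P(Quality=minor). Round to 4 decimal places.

P(Machine=M1) = 0.058 + 0.019 + 0.083 + 0.024 = 0.184.
P(Quality=minor) = 0.019 + 0.041 + 0.073 + 0.038 = 0.171.
Product: 0.184 × 0.171 = 0.0315.

0.0315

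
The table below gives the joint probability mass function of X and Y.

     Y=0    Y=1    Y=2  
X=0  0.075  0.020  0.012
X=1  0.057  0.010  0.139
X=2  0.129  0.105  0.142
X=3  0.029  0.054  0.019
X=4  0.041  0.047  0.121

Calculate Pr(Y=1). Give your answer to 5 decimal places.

P(Y=1) = 0.020 + 0.010 + 0.105 + 0.054 + 0.047 = 0.236.

0.23600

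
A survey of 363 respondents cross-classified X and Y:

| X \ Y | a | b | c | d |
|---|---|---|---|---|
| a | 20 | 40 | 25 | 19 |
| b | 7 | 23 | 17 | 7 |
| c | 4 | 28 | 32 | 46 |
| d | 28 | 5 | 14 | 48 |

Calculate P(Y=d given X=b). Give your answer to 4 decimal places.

0.1296

Total with X=b: 7 + 23 + 17 + 7 = 54.
P(Y=d | X=b) = 7/54 = 0.1296.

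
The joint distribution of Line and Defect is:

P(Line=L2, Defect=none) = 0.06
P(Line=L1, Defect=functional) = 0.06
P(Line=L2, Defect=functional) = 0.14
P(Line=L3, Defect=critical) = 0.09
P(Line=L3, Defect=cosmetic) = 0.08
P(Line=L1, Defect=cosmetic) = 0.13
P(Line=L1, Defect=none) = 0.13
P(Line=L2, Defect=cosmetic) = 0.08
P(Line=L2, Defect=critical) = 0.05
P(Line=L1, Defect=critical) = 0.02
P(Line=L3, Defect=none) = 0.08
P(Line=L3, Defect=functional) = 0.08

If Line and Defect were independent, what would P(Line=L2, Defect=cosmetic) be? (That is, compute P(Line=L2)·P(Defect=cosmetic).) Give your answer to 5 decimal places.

P(Line=L2) = 0.06 + 0.08 + 0.14 + 0.05 = 0.33.
P(Defect=cosmetic) = 0.13 + 0.08 + 0.08 = 0.29.
Product: 0.33 × 0.29 = 0.09570.

0.09570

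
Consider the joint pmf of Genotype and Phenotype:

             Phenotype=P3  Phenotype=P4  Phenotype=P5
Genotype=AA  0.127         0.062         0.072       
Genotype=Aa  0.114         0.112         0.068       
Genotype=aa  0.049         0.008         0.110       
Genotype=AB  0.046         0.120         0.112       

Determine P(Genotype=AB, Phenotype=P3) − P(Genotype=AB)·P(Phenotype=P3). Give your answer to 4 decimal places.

-0.0474

P(Genotype=AB) = 0.046 + 0.120 + 0.112 = 0.278.
P(Phenotype=P3) = 0.127 + 0.114 + 0.049 + 0.046 = 0.336.
P(Genotype=AB, Phenotype=P3) − P(Genotype=AB)P(Phenotype=P3) = 0.046 − 0.278×0.336 = -0.0474.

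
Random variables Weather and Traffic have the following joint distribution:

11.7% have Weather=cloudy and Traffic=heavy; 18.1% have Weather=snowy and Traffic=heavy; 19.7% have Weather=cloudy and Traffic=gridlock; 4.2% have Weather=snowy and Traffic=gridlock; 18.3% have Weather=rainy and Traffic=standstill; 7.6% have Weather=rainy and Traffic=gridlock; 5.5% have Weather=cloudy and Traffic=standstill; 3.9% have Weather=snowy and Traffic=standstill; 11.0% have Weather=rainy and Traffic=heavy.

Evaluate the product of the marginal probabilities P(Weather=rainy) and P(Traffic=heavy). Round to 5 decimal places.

P(Weather=rainy) = 0.110 + 0.076 + 0.183 = 0.369.
P(Traffic=heavy) = 0.117 + 0.110 + 0.181 = 0.408.
Product: 0.369 × 0.408 = 0.15055.

0.15055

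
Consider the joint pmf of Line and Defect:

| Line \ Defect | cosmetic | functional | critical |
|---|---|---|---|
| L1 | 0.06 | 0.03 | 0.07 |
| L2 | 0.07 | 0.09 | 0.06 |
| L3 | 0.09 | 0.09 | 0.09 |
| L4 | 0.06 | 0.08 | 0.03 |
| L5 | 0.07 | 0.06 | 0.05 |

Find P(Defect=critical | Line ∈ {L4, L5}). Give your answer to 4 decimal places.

0.2286

P(Line=L4) = 0.06 + 0.08 + 0.03 = 0.17.
P(Line=L5) = 0.07 + 0.06 + 0.05 = 0.18.
P(Line ∈ {L4, L5}) = 0.17 + 0.18 = 0.35; P(Defect=critical, Line ∈ {L4, L5}) = 0.03 + 0.05 = 0.08.
P(Defect=critical | Line ∈ {L4, L5}) = 0.08/0.35 = 0.2286.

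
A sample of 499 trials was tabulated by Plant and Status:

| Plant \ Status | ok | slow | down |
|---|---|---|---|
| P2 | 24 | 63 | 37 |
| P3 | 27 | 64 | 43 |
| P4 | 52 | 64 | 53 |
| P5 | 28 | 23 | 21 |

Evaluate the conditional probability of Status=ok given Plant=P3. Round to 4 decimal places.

0.2015

Total with Plant=P3: 27 + 64 + 43 = 134.
P(Status=ok | Plant=P3) = 27/134 = 0.2015.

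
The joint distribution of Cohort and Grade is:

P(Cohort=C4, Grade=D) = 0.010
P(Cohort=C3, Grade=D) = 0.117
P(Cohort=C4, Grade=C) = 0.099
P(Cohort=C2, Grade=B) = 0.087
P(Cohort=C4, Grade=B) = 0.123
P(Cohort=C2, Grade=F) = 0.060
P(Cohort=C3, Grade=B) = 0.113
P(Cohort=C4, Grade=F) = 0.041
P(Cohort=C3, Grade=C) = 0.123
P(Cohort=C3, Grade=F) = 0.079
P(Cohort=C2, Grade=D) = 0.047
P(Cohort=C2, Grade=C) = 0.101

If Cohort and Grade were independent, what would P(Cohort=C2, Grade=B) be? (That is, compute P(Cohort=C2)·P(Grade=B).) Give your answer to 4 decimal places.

0.0953

P(Cohort=C2) = 0.087 + 0.101 + 0.047 + 0.060 = 0.295.
P(Grade=B) = 0.087 + 0.113 + 0.123 = 0.323.
Product: 0.295 × 0.323 = 0.0953.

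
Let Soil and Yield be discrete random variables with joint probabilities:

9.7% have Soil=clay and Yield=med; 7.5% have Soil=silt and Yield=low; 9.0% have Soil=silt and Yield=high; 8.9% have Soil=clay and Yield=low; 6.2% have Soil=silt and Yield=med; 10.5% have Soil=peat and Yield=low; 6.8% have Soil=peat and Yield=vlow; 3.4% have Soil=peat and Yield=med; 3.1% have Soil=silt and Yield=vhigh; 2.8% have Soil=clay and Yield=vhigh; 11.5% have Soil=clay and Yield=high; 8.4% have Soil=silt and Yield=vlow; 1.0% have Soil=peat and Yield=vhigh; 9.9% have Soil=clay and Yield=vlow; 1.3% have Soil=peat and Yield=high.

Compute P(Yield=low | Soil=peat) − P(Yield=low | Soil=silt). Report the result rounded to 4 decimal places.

0.2372

P(Soil=peat) = 0.068 + 0.105 + 0.034 + 0.013 + 0.010 = 0.230; P(Yield=low | Soil=peat) = 0.105/0.230 = 0.45652.
P(Soil=silt) = 0.084 + 0.075 + 0.062 + 0.090 + 0.031 = 0.342; P(Yield=low | Soil=silt) = 0.075/0.342 = 0.21930.
Difference = 0.2372.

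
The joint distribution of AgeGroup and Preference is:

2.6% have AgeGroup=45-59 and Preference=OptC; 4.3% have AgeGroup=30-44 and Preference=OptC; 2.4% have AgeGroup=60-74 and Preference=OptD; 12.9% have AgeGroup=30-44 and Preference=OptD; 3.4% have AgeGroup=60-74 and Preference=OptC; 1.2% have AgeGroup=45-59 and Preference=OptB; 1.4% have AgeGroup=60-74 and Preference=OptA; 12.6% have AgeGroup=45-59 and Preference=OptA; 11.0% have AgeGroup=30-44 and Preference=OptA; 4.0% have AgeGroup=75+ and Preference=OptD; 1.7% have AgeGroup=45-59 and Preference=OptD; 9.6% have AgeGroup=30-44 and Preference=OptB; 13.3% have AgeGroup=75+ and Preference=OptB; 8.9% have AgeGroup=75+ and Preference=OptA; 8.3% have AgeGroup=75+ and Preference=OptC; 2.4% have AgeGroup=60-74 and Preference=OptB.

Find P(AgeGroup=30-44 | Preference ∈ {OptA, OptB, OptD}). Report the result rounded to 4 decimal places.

0.4115

P(Preference=OptA) = 0.110 + 0.126 + 0.014 + 0.089 = 0.339.
P(Preference=OptB) = 0.096 + 0.012 + 0.024 + 0.133 = 0.265.
P(Preference=OptD) = 0.129 + 0.017 + 0.024 + 0.040 = 0.210.
P(Preference ∈ {OptA, OptB, OptD}) = 0.339 + 0.265 + 0.210 = 0.814; P(AgeGroup=30-44, Preference ∈ {OptA, OptB, OptD}) = 0.110 + 0.096 + 0.129 = 0.335.
P(AgeGroup=30-44 | Preference ∈ {OptA, OptB, OptD}) = 0.335/0.814 = 0.4115.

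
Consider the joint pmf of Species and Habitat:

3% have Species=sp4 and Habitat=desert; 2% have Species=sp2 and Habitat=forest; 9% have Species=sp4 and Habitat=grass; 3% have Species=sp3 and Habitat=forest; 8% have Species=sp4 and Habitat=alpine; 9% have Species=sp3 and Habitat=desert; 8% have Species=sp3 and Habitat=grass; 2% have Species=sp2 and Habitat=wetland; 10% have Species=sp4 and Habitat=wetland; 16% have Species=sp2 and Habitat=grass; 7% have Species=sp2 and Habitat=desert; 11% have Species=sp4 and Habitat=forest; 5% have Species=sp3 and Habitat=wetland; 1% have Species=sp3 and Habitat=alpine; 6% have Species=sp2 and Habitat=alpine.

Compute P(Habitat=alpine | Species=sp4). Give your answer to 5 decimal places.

P(Species=sp4) = 0.11 + 0.09 + 0.10 + 0.03 + 0.08 = 0.41.
P(Habitat=alpine | Species=sp4) = 0.08/0.41 = 0.19512.

0.19512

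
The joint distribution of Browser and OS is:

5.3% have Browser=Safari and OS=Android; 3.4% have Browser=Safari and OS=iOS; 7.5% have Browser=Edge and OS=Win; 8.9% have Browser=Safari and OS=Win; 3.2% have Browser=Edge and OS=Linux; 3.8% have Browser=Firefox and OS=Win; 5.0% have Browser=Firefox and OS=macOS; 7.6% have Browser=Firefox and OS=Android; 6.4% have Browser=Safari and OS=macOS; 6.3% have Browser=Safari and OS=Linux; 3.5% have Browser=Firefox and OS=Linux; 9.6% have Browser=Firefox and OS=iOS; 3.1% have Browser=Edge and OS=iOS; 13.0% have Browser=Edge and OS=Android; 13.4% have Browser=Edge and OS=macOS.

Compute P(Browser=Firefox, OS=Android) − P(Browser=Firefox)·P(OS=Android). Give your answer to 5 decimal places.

-0.00041

P(Browser=Firefox) = 0.038 + 0.050 + 0.035 + 0.096 + 0.076 = 0.295.
P(OS=Android) = 0.076 + 0.053 + 0.130 = 0.259.
P(Browser=Firefox, OS=Android) − P(Browser=Firefox)P(OS=Android) = 0.076 − 0.295×0.259 = -0.00041.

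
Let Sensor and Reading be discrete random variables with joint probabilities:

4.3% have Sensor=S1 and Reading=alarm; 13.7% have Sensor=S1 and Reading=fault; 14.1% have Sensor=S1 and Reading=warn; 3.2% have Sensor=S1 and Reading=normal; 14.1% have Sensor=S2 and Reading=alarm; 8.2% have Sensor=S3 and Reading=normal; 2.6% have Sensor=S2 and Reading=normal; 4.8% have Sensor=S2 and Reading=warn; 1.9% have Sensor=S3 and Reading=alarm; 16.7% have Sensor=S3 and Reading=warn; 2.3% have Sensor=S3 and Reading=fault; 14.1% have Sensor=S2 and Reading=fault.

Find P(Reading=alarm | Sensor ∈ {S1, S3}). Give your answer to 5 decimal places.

0.09627

P(Sensor=S1) = 0.032 + 0.141 + 0.043 + 0.137 = 0.353.
P(Sensor=S3) = 0.082 + 0.167 + 0.019 + 0.023 = 0.291.
P(Sensor ∈ {S1, S3}) = 0.353 + 0.291 = 0.644; P(Reading=alarm, Sensor ∈ {S1, S3}) = 0.043 + 0.019 = 0.062.
P(Reading=alarm | Sensor ∈ {S1, S3}) = 0.062/0.644 = 0.09627.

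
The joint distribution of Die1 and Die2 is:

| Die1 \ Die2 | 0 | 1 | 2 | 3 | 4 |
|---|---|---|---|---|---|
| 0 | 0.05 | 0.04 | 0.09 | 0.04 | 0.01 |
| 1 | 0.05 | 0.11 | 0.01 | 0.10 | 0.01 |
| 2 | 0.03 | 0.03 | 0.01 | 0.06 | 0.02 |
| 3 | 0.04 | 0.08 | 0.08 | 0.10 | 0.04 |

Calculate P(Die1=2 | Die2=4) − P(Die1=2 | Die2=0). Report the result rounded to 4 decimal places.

P(Die2=4) = 0.01 + 0.01 + 0.02 + 0.04 = 0.08; P(Die1=2 | Die2=4) = 0.02/0.08 = 0.25000.
P(Die2=0) = 0.05 + 0.05 + 0.03 + 0.04 = 0.17; P(Die1=2 | Die2=0) = 0.03/0.17 = 0.17647.
Difference = 0.0735.

0.0735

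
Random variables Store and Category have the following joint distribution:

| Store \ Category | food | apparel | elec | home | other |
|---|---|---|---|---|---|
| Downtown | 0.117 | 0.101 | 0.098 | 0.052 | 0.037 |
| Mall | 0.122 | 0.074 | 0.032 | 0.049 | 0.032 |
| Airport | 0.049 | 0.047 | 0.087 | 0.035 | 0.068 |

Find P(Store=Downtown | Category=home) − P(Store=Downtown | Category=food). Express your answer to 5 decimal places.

-0.02390

P(Category=home) = 0.052 + 0.049 + 0.035 = 0.136; P(Store=Downtown | Category=home) = 0.052/0.136 = 0.382353.
P(Category=food) = 0.117 + 0.122 + 0.049 = 0.288; P(Store=Downtown | Category=food) = 0.117/0.288 = 0.406250.
Difference = -0.02390.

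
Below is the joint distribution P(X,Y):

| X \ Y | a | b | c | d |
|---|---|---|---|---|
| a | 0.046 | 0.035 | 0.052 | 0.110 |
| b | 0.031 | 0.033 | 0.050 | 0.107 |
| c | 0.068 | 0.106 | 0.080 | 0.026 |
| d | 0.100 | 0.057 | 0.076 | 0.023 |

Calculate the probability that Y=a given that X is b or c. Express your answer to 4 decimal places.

P(X=b) = 0.031 + 0.033 + 0.050 + 0.107 = 0.221.
P(X=c) = 0.068 + 0.106 + 0.080 + 0.026 = 0.280.
P(X ∈ {b, c}) = 0.221 + 0.280 = 0.501; P(Y=a, X ∈ {b, c}) = 0.031 + 0.068 = 0.099.
P(Y=a | X ∈ {b, c}) = 0.099/0.501 = 0.1976.

0.1976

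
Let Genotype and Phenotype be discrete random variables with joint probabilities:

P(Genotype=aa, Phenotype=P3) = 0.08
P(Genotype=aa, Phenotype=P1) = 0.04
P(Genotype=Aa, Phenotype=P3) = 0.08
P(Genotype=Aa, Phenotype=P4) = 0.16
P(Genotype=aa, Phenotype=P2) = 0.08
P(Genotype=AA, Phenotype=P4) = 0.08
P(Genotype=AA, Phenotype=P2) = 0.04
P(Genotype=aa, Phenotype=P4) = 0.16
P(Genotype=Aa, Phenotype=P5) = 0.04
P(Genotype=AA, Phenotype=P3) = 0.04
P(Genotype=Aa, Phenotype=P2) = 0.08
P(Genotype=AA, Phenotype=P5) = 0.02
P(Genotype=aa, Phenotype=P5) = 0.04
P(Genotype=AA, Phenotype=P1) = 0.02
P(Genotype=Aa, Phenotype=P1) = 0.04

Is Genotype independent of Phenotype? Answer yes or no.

Every cell satisfies P(Genotype,Phenotype) = P(Genotype)·P(Phenotype). For instance P(Genotype=AA) = 0.20, P(Phenotype=P3) = 0.20, and 0.20×0.20 = 0.04 matches the joint entry. So Genotype and Phenotype are independent.

yes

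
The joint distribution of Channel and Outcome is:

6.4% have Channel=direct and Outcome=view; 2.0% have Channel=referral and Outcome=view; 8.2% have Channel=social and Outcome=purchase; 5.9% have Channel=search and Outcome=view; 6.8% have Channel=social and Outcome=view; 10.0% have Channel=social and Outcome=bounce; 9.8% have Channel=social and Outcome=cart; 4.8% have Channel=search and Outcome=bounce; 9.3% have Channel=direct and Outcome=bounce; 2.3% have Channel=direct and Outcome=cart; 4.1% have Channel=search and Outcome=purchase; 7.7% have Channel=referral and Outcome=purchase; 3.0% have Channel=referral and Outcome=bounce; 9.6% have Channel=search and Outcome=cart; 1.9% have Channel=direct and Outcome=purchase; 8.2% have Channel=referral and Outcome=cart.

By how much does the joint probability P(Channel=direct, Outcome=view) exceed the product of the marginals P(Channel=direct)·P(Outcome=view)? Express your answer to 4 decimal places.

P(Channel=direct) = 0.093 + 0.064 + 0.023 + 0.019 = 0.199.
P(Outcome=view) = 0.059 + 0.068 + 0.064 + 0.020 = 0.211.
P(Channel=direct, Outcome=view) − P(Channel=direct)P(Outcome=view) = 0.064 − 0.199×0.211 = 0.0220.

0.0220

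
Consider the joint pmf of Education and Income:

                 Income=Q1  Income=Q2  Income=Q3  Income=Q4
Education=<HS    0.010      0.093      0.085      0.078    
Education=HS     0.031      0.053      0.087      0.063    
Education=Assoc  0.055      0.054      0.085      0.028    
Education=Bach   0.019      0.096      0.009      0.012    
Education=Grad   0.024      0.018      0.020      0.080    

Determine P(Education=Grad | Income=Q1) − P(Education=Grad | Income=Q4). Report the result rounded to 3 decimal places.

-0.134

P(Income=Q1) = 0.010 + 0.031 + 0.055 + 0.019 + 0.024 = 0.139; P(Education=Grad | Income=Q1) = 0.024/0.139 = 0.1727.
P(Income=Q4) = 0.078 + 0.063 + 0.028 + 0.012 + 0.080 = 0.261; P(Education=Grad | Income=Q4) = 0.080/0.261 = 0.3065.
Difference = -0.134.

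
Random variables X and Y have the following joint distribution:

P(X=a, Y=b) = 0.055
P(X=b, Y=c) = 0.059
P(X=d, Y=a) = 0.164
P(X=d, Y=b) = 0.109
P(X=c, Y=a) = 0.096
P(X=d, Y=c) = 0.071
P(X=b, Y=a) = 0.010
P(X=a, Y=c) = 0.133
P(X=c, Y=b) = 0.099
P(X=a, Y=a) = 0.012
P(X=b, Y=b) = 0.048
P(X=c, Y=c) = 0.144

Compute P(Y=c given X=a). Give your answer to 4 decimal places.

P(X=a) = 0.012 + 0.055 + 0.133 = 0.200.
P(Y=c | X=a) = 0.133/0.200 = 0.6650.

0.6650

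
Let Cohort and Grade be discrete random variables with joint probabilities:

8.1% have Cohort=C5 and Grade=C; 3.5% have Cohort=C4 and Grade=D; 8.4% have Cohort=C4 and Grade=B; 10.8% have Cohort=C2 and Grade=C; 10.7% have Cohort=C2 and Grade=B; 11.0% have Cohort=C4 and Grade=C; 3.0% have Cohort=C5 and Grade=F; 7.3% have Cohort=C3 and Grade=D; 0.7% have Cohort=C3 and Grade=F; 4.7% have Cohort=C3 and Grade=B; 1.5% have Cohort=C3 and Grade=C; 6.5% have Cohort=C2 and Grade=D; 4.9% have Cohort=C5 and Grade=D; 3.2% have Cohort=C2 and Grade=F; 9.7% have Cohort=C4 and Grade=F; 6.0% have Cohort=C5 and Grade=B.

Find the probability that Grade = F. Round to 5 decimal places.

P(Grade=F) = 0.032 + 0.007 + 0.097 + 0.030 = 0.166.

0.16600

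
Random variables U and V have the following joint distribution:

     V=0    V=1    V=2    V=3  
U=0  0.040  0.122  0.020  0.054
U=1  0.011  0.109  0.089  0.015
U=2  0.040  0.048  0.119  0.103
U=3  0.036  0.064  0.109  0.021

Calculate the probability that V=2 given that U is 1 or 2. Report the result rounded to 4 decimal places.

P(U=1) = 0.011 + 0.109 + 0.089 + 0.015 = 0.224.
P(U=2) = 0.040 + 0.048 + 0.119 + 0.103 = 0.310.
P(U ∈ {1, 2}) = 0.224 + 0.310 = 0.534; P(V=2, U ∈ {1, 2}) = 0.089 + 0.119 = 0.208.
P(V=2 | U ∈ {1, 2}) = 0.208/0.534 = 0.3895.

0.3895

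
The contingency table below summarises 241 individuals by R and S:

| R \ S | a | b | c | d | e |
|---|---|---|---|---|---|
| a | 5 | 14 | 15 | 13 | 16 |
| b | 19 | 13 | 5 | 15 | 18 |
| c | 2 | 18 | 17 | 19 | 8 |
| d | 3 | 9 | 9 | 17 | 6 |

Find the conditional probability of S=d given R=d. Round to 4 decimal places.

Total with R=d: 3 + 9 + 9 + 17 + 6 = 44.
P(S=d | R=d) = 17/44 = 0.3864.

0.3864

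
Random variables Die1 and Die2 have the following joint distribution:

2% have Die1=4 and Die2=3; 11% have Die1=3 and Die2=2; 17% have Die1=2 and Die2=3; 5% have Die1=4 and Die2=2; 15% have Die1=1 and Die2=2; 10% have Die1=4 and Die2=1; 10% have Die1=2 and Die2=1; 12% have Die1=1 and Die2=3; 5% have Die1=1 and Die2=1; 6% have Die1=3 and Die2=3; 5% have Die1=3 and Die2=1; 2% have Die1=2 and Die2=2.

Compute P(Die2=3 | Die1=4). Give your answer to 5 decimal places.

0.11765

P(Die1=4) = 0.10 + 0.05 + 0.02 = 0.17.
P(Die2=3 | Die1=4) = 0.02/0.17 = 0.11765.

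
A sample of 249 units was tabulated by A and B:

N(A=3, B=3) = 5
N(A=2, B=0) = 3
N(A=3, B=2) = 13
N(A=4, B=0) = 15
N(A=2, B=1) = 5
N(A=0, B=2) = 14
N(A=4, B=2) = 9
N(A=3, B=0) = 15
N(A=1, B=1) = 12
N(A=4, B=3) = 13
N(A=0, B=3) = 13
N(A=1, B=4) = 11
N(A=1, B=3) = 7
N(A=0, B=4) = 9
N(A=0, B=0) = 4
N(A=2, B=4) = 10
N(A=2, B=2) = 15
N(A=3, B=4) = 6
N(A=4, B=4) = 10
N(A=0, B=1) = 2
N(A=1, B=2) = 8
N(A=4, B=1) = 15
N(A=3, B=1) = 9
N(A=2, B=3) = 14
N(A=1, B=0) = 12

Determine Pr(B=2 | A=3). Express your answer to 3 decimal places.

0.271

Total with A=3: 15 + 9 + 13 + 5 + 6 = 48.
P(B=2 | A=3) = 13/48 = 0.271.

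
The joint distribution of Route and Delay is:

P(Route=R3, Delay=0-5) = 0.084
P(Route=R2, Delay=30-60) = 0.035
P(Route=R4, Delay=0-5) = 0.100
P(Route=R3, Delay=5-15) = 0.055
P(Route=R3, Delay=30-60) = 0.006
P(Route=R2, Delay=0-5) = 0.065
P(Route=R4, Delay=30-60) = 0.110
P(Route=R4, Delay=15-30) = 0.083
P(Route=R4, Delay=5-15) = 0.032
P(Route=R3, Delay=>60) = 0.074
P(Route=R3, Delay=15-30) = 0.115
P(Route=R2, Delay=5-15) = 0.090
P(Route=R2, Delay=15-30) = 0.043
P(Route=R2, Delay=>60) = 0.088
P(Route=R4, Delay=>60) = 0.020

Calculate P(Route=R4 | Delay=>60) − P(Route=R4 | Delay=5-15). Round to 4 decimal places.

-0.0709

P(Delay=>60) = 0.088 + 0.074 + 0.020 = 0.182; P(Route=R4 | Delay=>60) = 0.020/0.182 = 0.10989.
P(Delay=5-15) = 0.090 + 0.055 + 0.032 = 0.177; P(Route=R4 | Delay=5-15) = 0.032/0.177 = 0.18079.
Difference = -0.0709.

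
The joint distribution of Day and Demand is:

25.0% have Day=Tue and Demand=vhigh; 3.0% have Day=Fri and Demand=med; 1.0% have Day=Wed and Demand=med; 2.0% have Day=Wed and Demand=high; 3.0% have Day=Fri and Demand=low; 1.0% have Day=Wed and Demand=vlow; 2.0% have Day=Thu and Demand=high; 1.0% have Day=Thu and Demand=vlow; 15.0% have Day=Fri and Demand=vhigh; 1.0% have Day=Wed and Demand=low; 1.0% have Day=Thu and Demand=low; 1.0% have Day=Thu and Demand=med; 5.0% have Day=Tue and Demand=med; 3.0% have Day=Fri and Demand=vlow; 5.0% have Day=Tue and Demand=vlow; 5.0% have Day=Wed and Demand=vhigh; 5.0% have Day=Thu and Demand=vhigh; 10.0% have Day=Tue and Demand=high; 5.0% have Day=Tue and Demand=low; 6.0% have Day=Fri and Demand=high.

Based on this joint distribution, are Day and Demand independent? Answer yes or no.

Every cell satisfies P(Day,Demand) = P(Day)·P(Demand). For instance P(Day=Thu) = 0.100, P(Demand=med) = 0.100, and 0.100×0.100 = 0.010 matches the joint entry. So Day and Demand are independent.

yes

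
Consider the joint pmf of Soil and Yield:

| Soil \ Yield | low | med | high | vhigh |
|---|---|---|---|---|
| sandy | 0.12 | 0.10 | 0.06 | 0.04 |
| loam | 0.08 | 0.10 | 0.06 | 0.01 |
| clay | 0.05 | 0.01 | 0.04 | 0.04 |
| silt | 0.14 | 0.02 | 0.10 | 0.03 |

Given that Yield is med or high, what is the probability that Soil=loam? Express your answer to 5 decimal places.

0.32653

P(Yield=med) = 0.10 + 0.10 + 0.01 + 0.02 = 0.23.
P(Yield=high) = 0.06 + 0.06 + 0.04 + 0.10 = 0.26.
P(Yield ∈ {med, high}) = 0.23 + 0.26 = 0.49; P(Soil=loam, Yield ∈ {med, high}) = 0.10 + 0.06 = 0.16.
P(Soil=loam | Yield ∈ {med, high}) = 0.16/0.49 = 0.32653.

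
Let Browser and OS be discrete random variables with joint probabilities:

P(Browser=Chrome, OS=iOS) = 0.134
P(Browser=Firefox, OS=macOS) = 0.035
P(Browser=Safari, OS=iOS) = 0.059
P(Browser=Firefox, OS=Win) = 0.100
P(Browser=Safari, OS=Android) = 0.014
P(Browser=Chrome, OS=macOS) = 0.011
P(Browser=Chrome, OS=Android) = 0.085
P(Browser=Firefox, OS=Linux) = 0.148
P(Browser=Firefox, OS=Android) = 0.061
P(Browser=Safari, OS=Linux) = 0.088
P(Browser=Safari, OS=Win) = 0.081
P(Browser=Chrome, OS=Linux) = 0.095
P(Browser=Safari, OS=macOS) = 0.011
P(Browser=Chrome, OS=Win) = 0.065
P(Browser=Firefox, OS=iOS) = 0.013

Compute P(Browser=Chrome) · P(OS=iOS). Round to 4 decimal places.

0.0803

P(Browser=Chrome) = 0.065 + 0.011 + 0.095 + 0.134 + 0.085 = 0.390.
P(OS=iOS) = 0.134 + 0.013 + 0.059 = 0.206.
Product: 0.390 × 0.206 = 0.0803.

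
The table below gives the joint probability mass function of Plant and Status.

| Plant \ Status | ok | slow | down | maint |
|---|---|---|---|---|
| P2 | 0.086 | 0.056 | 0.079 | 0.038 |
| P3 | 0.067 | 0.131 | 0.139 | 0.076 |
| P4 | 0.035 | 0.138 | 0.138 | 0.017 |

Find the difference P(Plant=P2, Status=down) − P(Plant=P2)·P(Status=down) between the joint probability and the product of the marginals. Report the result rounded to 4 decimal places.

-0.0132

P(Plant=P2) = 0.086 + 0.056 + 0.079 + 0.038 = 0.259.
P(Status=down) = 0.079 + 0.139 + 0.138 = 0.356.
P(Plant=P2, Status=down) − P(Plant=P2)P(Status=down) = 0.079 − 0.259×0.356 = -0.0132.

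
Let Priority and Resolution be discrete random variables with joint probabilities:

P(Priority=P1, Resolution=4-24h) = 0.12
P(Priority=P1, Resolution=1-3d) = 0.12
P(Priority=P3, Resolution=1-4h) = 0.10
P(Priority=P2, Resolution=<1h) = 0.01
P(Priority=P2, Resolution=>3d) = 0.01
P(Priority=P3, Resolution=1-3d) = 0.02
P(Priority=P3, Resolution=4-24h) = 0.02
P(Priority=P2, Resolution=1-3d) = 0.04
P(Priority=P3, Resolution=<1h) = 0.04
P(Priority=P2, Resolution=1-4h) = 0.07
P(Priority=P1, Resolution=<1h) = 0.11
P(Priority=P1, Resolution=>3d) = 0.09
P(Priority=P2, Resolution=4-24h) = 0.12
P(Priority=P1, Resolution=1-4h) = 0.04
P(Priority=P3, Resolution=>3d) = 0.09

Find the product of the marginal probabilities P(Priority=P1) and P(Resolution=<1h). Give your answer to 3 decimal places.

P(Priority=P1) = 0.11 + 0.04 + 0.12 + 0.12 + 0.09 = 0.48.
P(Resolution=<1h) = 0.11 + 0.01 + 0.04 = 0.16.
Product: 0.48 × 0.16 = 0.077.

0.077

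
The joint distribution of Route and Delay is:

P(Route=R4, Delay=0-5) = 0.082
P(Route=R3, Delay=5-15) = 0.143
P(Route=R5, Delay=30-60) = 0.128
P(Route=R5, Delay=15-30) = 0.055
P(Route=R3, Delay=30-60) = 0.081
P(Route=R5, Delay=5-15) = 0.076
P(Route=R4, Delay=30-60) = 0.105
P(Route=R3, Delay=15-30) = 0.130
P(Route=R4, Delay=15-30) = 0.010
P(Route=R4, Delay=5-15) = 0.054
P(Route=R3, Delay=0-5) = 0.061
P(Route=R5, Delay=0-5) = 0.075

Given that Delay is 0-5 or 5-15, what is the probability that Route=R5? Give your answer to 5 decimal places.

P(Delay=0-5) = 0.061 + 0.082 + 0.075 = 0.218.
P(Delay=5-15) = 0.143 + 0.054 + 0.076 = 0.273.
P(Delay ∈ {0-5, 5-15}) = 0.218 + 0.273 = 0.491; P(Route=R5, Delay ∈ {0-5, 5-15}) = 0.075 + 0.076 = 0.151.
P(Route=R5 | Delay ∈ {0-5, 5-15}) = 0.151/0.491 = 0.30754.

0.30754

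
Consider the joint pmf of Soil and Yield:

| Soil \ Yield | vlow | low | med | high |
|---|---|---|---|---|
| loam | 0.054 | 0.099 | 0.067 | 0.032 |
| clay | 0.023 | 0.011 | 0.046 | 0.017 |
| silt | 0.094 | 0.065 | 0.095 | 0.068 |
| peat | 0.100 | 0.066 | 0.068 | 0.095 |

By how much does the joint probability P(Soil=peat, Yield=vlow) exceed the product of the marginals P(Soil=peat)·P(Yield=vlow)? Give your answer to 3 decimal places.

0.011

P(Soil=peat) = 0.100 + 0.066 + 0.068 + 0.095 = 0.329.
P(Yield=vlow) = 0.054 + 0.023 + 0.094 + 0.100 = 0.271.
P(Soil=peat, Yield=vlow) − P(Soil=peat)P(Yield=vlow) = 0.100 − 0.329×0.271 = 0.011.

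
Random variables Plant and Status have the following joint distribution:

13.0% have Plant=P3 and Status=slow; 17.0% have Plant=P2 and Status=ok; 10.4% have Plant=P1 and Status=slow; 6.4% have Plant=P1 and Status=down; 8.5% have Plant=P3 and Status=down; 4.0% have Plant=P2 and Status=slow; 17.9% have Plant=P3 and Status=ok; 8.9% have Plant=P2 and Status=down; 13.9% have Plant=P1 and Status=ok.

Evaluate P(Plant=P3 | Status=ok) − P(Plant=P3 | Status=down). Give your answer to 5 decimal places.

0.00966

P(Status=ok) = 0.139 + 0.170 + 0.179 = 0.488; P(Plant=P3 | Status=ok) = 0.179/0.488 = 0.366803.
P(Status=down) = 0.064 + 0.089 + 0.085 = 0.238; P(Plant=P3 | Status=down) = 0.085/0.238 = 0.357143.
Difference = 0.00966.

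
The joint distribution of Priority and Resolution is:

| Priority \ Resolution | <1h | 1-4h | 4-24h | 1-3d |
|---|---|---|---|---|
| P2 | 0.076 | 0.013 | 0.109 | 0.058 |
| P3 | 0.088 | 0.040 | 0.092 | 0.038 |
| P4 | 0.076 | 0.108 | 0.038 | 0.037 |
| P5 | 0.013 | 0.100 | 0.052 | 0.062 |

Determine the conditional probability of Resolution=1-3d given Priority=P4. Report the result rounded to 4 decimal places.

P(Priority=P4) = 0.076 + 0.108 + 0.038 + 0.037 = 0.259.
P(Resolution=1-3d | Priority=P4) = 0.037/0.259 = 0.1429.

0.1429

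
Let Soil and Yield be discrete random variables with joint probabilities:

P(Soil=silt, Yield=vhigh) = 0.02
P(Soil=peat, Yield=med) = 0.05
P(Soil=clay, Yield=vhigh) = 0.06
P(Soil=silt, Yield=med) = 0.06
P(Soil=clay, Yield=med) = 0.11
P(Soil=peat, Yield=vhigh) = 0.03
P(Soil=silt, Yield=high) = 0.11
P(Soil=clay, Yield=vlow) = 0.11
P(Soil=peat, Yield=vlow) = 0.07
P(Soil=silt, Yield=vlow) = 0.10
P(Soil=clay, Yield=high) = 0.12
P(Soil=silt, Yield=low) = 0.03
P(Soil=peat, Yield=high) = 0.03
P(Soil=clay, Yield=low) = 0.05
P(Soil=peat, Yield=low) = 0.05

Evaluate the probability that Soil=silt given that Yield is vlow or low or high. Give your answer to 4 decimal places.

P(Yield=vlow) = 0.11 + 0.10 + 0.07 = 0.28.
P(Yield=low) = 0.05 + 0.03 + 0.05 = 0.13.
P(Yield=high) = 0.12 + 0.11 + 0.03 = 0.26.
P(Yield ∈ {vlow, low, high}) = 0.28 + 0.13 + 0.26 = 0.67; P(Soil=silt, Yield ∈ {vlow, low, high}) = 0.10 + 0.03 + 0.11 = 0.24.
P(Soil=silt | Yield ∈ {vlow, low, high}) = 0.24/0.67 = 0.3582.

0.3582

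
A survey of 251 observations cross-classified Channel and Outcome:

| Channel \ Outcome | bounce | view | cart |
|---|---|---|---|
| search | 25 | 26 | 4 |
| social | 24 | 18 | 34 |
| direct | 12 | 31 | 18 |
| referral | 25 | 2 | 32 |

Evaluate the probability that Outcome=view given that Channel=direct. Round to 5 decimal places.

0.50820

Total with Channel=direct: 12 + 31 + 18 = 61.
P(Outcome=view | Channel=direct) = 31/61 = 0.50820.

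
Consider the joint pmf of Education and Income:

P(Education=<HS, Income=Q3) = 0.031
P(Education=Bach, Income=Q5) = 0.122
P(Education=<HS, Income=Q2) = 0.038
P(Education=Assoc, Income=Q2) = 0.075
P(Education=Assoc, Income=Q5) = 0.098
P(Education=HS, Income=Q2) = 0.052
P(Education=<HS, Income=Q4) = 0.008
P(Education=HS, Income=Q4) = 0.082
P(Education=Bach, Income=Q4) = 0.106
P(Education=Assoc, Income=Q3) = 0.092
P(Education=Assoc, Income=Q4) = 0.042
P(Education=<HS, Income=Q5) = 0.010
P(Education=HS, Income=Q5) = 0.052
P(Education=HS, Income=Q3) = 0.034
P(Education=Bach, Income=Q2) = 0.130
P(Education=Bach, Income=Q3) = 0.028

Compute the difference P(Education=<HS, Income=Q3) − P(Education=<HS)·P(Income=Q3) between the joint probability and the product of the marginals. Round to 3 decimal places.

P(Education=<HS) = 0.038 + 0.031 + 0.008 + 0.010 = 0.087.
P(Income=Q3) = 0.031 + 0.034 + 0.092 + 0.028 = 0.185.
P(Education=<HS, Income=Q3) − P(Education=<HS)P(Income=Q3) = 0.031 − 0.087×0.185 = 0.015.

0.015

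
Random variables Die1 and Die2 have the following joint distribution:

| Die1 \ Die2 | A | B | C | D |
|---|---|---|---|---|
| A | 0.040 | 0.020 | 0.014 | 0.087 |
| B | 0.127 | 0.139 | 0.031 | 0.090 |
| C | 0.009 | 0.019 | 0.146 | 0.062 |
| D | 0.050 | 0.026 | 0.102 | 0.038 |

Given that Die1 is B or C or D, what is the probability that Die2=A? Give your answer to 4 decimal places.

0.2217

P(Die1=B) = 0.127 + 0.139 + 0.031 + 0.090 = 0.387.
P(Die1=C) = 0.009 + 0.019 + 0.146 + 0.062 = 0.236.
P(Die1=D) = 0.050 + 0.026 + 0.102 + 0.038 = 0.216.
P(Die1 ∈ {B, C, D}) = 0.387 + 0.236 + 0.216 = 0.839; P(Die2=A, Die1 ∈ {B, C, D}) = 0.127 + 0.009 + 0.050 = 0.186.
P(Die2=A | Die1 ∈ {B, C, D}) = 0.186/0.839 = 0.2217.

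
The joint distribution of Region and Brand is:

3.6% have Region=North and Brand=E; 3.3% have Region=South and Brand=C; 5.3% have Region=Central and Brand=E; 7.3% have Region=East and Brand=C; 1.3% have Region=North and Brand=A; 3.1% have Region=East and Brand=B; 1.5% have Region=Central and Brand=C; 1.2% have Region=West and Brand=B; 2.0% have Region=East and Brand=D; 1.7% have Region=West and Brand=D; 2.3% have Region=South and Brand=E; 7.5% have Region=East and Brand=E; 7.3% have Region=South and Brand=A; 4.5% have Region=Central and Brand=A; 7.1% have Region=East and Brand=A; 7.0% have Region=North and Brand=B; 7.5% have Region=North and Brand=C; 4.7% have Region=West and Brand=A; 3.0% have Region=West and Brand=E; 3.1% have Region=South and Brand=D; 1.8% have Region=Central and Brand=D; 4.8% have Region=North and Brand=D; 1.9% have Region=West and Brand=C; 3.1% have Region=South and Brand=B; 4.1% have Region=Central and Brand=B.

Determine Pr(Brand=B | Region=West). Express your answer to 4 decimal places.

0.0960

P(Region=West) = 0.047 + 0.012 + 0.019 + 0.017 + 0.030 = 0.125.
P(Brand=B | Region=West) = 0.012/0.125 = 0.0960.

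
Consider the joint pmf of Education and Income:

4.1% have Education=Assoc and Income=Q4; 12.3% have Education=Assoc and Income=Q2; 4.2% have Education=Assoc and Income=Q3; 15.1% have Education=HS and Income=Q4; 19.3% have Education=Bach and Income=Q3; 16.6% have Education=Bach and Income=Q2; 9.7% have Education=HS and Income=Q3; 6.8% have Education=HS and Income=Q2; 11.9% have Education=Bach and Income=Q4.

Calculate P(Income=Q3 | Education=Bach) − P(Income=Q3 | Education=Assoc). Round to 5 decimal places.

P(Education=Bach) = 0.166 + 0.193 + 0.119 = 0.478; P(Income=Q3 | Education=Bach) = 0.193/0.478 = 0.403766.
P(Education=Assoc) = 0.123 + 0.042 + 0.041 = 0.206; P(Income=Q3 | Education=Assoc) = 0.042/0.206 = 0.203883.
Difference = 0.19988.

0.19988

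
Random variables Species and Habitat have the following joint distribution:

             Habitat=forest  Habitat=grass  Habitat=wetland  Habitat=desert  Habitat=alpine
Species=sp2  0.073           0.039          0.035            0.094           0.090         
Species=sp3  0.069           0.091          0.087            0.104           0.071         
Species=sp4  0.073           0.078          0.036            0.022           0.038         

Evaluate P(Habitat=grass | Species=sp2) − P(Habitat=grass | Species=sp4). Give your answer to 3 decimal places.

-0.198

P(Species=sp2) = 0.073 + 0.039 + 0.035 + 0.094 + 0.090 = 0.331; P(Habitat=grass | Species=sp2) = 0.039/0.331 = 0.1178.
P(Species=sp4) = 0.073 + 0.078 + 0.036 + 0.022 + 0.038 = 0.247; P(Habitat=grass | Species=sp4) = 0.078/0.247 = 0.3158.
Difference = -0.198.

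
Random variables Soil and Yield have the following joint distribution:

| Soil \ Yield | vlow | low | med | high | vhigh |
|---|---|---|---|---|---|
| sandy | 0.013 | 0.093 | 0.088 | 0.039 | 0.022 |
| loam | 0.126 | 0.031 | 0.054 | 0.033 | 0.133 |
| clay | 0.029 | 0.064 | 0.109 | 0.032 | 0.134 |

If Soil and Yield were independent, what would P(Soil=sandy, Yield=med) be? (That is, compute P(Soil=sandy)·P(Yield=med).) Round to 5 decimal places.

0.06401

P(Soil=sandy) = 0.013 + 0.093 + 0.088 + 0.039 + 0.022 = 0.255.
P(Yield=med) = 0.088 + 0.054 + 0.109 = 0.251.
Product: 0.255 × 0.251 = 0.06401.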